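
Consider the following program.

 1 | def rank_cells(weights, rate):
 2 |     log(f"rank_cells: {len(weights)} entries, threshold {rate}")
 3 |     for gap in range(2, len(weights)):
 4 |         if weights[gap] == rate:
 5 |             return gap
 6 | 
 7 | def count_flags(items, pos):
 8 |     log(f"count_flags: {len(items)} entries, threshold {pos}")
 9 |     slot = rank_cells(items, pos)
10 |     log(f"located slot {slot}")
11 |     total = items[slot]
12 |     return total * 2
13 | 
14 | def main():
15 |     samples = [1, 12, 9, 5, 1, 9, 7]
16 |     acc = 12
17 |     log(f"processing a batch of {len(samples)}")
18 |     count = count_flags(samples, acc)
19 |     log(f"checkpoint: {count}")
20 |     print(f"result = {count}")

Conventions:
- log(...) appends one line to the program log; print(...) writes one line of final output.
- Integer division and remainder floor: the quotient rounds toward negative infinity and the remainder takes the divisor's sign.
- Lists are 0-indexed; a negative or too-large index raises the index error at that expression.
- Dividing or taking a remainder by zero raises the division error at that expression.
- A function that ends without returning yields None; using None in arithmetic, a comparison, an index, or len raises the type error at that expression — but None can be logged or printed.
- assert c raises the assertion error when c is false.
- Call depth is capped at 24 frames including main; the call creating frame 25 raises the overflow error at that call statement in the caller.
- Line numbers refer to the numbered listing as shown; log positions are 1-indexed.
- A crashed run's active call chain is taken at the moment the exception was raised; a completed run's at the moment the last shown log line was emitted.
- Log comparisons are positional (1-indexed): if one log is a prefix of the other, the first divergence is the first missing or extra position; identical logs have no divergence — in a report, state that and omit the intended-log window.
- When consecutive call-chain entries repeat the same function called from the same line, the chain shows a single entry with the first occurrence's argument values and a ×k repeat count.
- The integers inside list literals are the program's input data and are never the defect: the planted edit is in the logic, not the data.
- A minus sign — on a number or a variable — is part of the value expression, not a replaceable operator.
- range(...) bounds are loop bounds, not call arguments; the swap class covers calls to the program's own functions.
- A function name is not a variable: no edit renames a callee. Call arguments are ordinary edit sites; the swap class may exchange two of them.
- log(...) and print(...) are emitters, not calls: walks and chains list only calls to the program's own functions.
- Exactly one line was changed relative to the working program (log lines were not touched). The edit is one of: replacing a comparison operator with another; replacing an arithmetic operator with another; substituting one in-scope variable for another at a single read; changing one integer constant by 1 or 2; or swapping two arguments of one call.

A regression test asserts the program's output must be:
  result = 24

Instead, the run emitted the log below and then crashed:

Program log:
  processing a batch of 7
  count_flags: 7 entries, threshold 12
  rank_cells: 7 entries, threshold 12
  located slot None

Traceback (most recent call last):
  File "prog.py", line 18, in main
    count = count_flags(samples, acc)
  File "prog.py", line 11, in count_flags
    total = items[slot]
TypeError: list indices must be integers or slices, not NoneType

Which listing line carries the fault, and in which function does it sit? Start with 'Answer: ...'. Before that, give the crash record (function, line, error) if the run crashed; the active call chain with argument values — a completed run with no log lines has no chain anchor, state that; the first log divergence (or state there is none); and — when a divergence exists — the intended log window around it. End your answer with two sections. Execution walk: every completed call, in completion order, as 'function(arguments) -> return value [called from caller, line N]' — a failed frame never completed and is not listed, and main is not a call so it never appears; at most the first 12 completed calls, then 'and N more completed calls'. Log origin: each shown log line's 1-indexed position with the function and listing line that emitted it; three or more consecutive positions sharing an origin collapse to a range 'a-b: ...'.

Answer: the defect is in rank_cells at line 3.
Key fact: Log line 4 is where behavior first shows: 'located slot None' appears instead of 'located slot 1'.
Crash: count_flags, line 11, TypeError.
Call chain: main -> count_flags([1, 12, 9, 5, 1, 9, 7], 12) (called at line 18).
First divergence: at position 4 the run shows 'located slot None' where the working version logs 'located slot 1'.
Intended log window:
  2: count_flags: 7 entries, threshold 12
  3: rank_cells: 7 entries, threshold 12
  4: located slot 1
  5: checkpoint: 24
Execution walk:
  rank_cells([1, 12, 9, 5, 1, 9, 7], 12) -> None  [called from count_flags, line 9]
Log origins:
  1: from main, line 17
  2: from count_flags, line 8
  3: from rank_cells, line 2
  4: from count_flags, line 10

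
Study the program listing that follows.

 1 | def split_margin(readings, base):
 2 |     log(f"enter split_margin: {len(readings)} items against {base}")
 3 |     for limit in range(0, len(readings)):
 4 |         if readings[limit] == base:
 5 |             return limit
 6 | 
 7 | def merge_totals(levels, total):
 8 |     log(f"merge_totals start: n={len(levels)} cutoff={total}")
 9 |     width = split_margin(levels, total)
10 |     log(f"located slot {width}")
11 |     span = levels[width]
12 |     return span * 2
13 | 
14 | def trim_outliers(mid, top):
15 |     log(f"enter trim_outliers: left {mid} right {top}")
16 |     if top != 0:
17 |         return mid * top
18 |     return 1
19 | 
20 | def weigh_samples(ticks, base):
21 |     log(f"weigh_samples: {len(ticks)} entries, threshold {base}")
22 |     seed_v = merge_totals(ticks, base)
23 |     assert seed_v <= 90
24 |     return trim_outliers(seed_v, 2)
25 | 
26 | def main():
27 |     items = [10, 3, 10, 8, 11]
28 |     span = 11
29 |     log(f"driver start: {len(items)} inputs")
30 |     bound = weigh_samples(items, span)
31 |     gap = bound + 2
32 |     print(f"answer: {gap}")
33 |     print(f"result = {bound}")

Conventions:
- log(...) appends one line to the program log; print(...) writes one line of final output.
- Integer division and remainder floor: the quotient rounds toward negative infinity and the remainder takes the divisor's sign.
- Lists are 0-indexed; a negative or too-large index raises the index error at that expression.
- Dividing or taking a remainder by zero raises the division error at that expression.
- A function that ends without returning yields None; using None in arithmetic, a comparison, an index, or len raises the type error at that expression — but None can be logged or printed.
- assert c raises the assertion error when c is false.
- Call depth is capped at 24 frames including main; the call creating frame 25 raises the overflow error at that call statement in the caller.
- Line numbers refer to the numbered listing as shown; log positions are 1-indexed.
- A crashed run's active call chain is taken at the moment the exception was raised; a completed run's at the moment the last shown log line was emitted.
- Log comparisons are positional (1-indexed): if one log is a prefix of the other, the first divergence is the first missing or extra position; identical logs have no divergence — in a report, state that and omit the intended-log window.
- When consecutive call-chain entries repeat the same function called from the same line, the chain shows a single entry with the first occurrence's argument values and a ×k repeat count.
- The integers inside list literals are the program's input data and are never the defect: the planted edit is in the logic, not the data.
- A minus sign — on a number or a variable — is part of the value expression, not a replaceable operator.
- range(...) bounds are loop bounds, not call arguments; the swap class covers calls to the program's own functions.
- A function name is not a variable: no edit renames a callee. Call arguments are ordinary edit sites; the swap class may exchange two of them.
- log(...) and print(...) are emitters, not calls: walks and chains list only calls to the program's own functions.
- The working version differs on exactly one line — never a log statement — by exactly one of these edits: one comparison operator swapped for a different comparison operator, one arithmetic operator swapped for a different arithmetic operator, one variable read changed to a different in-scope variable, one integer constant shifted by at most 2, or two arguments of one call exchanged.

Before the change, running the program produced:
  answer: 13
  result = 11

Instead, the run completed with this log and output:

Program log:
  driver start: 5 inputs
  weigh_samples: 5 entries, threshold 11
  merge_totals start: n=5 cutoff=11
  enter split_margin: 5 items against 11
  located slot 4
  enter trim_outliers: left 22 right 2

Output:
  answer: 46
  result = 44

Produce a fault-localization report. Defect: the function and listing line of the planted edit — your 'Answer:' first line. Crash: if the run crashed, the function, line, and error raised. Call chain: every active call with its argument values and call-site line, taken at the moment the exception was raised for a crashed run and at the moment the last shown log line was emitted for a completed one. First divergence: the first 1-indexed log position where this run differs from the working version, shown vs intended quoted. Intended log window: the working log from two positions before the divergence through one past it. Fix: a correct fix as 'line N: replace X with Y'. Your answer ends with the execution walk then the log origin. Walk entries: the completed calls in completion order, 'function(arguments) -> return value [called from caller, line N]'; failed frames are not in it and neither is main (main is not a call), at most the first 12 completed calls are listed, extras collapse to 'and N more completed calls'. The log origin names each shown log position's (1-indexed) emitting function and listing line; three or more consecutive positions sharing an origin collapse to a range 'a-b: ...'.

Answer: the defect is in trim_outliers at line 17.
Key observation: Every logged value matches the working version; the printed result is what differs.
Call chain: main -> weigh_samples([10, 3, 10, 8, 11], 11) (called at line 30) -> trim_outliers(22, 2) (called at line 24).
First divergence: none — the logs agree in full.
Execution walk:
  split_margin([10, 3, 10, 8, 11], 11) -> 4  [called from merge_totals, line 9]
  merge_totals([10, 3, 10, 8, 11], 11) -> 22  [called from weigh_samples, line 22]
  trim_outliers(22, 2) -> 44  [called from weigh_samples, line 24]
  weigh_samples([10, 3, 10, 8, 11], 11) -> 44  [called from main, line 30]
Origin of each log line:
  1: logged in main at line 29
  2: logged in weigh_samples at line 21
  3: logged in merge_totals at line 8
  4: logged in split_margin at line 2
  5: logged in merge_totals at line 10
  6: logged in trim_outliers at line 15
A correct fix: line 17: replace `*` with `//`.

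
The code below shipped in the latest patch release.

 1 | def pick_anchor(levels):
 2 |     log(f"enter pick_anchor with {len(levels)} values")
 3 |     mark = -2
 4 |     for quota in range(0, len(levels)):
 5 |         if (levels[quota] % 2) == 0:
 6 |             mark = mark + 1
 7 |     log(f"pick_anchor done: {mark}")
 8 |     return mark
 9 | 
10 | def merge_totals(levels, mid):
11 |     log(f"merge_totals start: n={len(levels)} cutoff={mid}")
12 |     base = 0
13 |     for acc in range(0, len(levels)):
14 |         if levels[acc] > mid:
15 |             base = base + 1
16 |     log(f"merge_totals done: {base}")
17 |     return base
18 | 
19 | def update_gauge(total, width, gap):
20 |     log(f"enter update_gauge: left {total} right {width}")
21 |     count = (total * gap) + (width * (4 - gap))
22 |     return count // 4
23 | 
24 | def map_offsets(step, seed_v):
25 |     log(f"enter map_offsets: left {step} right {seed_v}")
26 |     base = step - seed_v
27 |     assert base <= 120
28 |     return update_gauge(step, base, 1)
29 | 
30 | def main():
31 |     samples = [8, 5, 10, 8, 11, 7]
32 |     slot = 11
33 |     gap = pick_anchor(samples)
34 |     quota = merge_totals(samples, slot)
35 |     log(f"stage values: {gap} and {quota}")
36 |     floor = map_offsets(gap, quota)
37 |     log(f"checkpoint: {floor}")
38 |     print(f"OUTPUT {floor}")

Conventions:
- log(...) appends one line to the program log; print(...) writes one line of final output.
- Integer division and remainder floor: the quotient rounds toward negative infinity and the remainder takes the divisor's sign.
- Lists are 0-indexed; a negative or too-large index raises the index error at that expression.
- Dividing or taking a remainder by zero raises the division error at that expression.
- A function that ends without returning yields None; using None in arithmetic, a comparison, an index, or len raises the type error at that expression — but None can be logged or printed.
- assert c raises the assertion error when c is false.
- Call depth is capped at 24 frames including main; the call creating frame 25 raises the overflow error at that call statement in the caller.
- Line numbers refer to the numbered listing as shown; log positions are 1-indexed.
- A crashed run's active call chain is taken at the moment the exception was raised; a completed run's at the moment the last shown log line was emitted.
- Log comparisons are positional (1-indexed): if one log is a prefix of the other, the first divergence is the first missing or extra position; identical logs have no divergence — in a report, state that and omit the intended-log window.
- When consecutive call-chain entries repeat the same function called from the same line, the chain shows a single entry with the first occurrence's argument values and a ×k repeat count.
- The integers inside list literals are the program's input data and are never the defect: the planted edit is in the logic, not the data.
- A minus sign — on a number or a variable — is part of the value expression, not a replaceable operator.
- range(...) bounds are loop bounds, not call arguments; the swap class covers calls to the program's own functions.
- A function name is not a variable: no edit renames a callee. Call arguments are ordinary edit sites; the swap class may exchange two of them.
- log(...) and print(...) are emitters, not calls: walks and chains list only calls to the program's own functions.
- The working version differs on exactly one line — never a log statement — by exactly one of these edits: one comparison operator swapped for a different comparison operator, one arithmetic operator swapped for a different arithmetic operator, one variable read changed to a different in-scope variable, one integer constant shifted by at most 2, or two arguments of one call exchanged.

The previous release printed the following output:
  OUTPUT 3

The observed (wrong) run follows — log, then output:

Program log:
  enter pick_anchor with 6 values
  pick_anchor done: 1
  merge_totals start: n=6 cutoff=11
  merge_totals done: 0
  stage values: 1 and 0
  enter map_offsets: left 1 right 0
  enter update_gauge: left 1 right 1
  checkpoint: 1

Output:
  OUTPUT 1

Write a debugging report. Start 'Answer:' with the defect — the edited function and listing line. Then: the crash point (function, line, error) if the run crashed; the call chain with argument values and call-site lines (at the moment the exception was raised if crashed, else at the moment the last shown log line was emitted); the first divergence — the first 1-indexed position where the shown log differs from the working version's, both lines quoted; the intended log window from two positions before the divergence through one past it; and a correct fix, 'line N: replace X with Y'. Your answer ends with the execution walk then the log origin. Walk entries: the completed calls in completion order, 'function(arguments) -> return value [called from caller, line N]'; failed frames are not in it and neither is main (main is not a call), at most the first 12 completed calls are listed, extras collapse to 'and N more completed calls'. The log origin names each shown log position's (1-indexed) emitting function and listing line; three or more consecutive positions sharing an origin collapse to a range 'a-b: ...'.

Answer: the defect is in pick_anchor at line 3.
Core observation: At log position 2 the runs split — shown 'pick_anchor done: 1', but the working version logs 'pick_anchor done: 3'.
Call chain: main.
First divergence: at position 2 the run shows 'pick_anchor done: 1' where the working version logs 'pick_anchor done: 3'.
Intended log window:
  1: enter pick_anchor with 6 values
  2: pick_anchor done: 3
  3: merge_totals start: n=6 cutoff=11
Execution walk:
  pick_anchor([8, 5, 10, 8, 11, 7]) -> 1  [called from main, line 33]
  merge_totals([8, 5, 10, 8, 11, 7], 11) -> 0  [called from main, line 34]
  update_gauge(1, 1, 1) -> 1  [called from map_offsets, line 28]
  map_offsets(1, 0) -> 1  [called from main, line 36]
Log origin:
  1: from pick_anchor, line 2
  2: from pick_anchor, line 7
  3: from merge_totals, line 11
  4: from merge_totals, line 16
  5: from main, line 35
  6: from map_offsets, line 25
  7: from update_gauge, line 20
  8: from main, line 37
A correct fix: line 3: replace `-2` with `0`.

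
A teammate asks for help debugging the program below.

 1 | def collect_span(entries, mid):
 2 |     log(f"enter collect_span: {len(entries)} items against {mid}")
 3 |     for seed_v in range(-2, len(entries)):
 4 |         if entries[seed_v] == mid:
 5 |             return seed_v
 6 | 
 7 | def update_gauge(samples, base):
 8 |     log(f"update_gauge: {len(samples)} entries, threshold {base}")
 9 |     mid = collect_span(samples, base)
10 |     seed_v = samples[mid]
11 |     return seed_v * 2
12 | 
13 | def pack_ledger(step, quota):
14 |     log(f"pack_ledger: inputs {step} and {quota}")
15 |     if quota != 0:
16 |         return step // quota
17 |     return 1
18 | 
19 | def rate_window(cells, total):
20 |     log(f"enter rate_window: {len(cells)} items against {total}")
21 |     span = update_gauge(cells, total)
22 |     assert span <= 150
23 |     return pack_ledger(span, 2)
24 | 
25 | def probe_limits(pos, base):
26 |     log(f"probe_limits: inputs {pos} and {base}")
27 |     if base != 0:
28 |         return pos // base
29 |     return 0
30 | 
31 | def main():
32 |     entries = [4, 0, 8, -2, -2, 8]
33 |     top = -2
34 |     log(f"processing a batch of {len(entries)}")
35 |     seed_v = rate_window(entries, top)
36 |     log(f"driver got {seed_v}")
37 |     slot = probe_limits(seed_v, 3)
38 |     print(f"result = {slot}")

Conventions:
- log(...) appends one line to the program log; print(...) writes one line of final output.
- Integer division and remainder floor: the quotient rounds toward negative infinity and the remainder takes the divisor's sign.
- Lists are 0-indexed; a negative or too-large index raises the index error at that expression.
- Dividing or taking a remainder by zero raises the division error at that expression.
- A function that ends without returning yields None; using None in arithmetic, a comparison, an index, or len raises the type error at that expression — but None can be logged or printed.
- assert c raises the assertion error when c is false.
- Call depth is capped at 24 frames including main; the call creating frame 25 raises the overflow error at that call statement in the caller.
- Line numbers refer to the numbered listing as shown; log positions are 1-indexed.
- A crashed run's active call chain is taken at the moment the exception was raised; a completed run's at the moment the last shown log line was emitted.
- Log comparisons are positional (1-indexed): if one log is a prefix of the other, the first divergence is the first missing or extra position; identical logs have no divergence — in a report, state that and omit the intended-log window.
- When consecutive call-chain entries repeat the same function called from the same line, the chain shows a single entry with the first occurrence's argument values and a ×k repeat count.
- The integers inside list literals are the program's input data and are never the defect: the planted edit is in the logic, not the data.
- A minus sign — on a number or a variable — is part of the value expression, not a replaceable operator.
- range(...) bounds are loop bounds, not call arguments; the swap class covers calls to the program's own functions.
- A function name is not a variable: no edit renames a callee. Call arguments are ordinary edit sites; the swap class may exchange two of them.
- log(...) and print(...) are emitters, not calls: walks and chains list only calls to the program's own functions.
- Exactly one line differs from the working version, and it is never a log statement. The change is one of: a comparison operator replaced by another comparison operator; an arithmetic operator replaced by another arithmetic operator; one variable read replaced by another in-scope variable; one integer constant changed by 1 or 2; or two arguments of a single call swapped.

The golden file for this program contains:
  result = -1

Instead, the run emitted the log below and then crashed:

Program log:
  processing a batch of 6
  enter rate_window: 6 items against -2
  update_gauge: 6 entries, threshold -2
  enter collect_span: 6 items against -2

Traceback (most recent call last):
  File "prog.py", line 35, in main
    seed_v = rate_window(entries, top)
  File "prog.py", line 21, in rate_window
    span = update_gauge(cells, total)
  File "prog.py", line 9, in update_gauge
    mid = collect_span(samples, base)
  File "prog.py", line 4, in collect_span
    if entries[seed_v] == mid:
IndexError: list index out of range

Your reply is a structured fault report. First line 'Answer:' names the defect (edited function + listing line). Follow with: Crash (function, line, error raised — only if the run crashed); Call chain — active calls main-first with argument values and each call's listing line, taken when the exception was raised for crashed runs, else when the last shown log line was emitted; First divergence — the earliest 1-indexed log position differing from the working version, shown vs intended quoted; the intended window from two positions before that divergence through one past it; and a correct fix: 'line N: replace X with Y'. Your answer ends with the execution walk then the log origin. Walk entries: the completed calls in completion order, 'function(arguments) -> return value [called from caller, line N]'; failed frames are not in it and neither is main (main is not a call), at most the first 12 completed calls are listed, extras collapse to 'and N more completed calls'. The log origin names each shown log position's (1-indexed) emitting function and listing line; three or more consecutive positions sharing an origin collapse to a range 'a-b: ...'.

Answer: the defect is in collect_span at line 3.
Key observation: The shown log is a 4-line prefix of the intended one, whose next entry is 'pack_ledger: inputs -4 and 2'.
Crash: collect_span, line 4, IndexError.
Call chain: main -> rate_window([4, 0, 8, -2, -2, 8], -2) (called at line 35) -> update_gauge([4, 0, 8, -2, -2, 8], -2) (called at line 21) -> collect_span([4, 0, 8, -2, -2, 8], -2) (called at line 9).
First divergence: position 5 (shown log ended at 4 lines; the working version continues: 'pack_ledger: inputs -4 and 2').
Intended log window:
  3: update_gauge: 6 entries, threshold -2
  4: enter collect_span: 6 items against -2
  5: pack_ledger: inputs -4 and 2
  6: driver got -2
Execution walk:
  (no call completed)
Origin of each log line:
  1: emitted by main (line 34)
  2: emitted by rate_window (line 20)
  3: emitted by update_gauge (line 8)
  4: emitted by collect_span (line 2)
A correct fix: line 3: replace `-2` with `0`.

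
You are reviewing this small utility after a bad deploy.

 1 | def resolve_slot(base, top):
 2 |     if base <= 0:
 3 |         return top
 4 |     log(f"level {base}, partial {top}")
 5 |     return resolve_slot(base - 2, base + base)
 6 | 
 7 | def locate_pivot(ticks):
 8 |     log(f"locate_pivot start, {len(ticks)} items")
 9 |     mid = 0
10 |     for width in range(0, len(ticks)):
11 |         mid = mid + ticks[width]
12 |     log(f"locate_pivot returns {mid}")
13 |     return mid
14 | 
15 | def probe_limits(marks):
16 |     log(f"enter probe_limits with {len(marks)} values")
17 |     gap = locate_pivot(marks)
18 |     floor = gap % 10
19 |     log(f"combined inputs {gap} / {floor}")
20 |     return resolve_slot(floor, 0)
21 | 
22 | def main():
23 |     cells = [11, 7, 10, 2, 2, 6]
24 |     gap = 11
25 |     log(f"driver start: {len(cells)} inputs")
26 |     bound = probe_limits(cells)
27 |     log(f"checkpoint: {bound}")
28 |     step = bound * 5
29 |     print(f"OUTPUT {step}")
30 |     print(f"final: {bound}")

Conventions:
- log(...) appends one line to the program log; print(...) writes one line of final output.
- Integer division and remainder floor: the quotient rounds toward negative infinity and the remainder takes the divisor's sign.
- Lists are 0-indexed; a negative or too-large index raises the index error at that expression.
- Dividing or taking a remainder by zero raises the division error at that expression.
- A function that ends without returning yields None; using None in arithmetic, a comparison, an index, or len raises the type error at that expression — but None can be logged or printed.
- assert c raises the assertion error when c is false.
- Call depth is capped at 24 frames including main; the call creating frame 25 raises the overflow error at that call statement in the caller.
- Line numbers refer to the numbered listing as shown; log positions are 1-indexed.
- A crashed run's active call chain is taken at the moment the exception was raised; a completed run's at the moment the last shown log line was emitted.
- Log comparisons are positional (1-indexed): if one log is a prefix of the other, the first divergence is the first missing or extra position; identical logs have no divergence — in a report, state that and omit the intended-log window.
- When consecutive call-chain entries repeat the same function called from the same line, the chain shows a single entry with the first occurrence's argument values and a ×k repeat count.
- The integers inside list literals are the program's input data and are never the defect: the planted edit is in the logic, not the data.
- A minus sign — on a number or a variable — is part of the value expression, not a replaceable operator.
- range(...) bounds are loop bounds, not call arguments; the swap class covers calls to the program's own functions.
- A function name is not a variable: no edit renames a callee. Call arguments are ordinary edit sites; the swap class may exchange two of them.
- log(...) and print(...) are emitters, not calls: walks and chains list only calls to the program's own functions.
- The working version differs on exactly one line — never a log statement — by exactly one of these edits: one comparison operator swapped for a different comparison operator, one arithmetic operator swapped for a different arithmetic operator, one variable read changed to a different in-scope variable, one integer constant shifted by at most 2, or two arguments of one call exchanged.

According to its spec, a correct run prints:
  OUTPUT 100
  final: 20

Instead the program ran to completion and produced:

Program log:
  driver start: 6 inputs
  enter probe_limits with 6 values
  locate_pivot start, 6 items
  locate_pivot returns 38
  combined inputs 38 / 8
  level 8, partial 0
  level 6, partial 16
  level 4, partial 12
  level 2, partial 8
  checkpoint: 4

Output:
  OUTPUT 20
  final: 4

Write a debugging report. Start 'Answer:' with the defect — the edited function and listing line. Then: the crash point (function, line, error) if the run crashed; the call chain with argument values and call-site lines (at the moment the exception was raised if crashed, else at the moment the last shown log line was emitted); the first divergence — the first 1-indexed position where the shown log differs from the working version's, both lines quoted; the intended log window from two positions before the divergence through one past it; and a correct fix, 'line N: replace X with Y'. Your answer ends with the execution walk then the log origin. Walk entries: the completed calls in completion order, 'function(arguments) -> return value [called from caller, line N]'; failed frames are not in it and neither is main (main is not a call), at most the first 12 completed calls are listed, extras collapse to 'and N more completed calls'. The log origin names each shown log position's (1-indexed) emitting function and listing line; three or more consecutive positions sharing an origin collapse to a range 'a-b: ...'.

Answer: the defect is in resolve_slot at line 5.
Key fact: Position 7 is the first bad log line: 'level 6, partial 16' should read 'level 6, partial 8'.
Call chain: main.
First divergence: position 7 — shown 'level 6, partial 16', intended 'level 6, partial 8'.
Intended log window:
  5: combined inputs 38 / 8
  6: level 8, partial 0
  7: level 6, partial 8
  8: level 4, partial 14
Execution walk:
  locate_pivot([11, 7, 10, 2, 2, 6]) -> 38  [called from probe_limits, line 17]
  resolve_slot(0, 4) -> 4  [called from resolve_slot, line 5]
  resolve_slot(2, 8) -> 4  [called from resolve_slot, line 5]
  resolve_slot(4, 12) -> 4  [called from resolve_slot, line 5]
  resolve_slot(6, 16) -> 4  [called from resolve_slot, line 5]
  resolve_slot(8, 0) -> 4  [called from probe_limits, line 20]
  probe_limits([11, 7, 10, 2, 2, 6]) -> 4  [called from main, line 26]
Log origins:
  1: from main, line 25
  2: from probe_limits, line 16
  3: from locate_pivot, line 8
  4: from locate_pivot, line 12
  5: from probe_limits, line 19
  6-9: from resolve_slot, line 4
  10: from main, line 27
A correct fix: line 5: replace `base + base` with `top + base`.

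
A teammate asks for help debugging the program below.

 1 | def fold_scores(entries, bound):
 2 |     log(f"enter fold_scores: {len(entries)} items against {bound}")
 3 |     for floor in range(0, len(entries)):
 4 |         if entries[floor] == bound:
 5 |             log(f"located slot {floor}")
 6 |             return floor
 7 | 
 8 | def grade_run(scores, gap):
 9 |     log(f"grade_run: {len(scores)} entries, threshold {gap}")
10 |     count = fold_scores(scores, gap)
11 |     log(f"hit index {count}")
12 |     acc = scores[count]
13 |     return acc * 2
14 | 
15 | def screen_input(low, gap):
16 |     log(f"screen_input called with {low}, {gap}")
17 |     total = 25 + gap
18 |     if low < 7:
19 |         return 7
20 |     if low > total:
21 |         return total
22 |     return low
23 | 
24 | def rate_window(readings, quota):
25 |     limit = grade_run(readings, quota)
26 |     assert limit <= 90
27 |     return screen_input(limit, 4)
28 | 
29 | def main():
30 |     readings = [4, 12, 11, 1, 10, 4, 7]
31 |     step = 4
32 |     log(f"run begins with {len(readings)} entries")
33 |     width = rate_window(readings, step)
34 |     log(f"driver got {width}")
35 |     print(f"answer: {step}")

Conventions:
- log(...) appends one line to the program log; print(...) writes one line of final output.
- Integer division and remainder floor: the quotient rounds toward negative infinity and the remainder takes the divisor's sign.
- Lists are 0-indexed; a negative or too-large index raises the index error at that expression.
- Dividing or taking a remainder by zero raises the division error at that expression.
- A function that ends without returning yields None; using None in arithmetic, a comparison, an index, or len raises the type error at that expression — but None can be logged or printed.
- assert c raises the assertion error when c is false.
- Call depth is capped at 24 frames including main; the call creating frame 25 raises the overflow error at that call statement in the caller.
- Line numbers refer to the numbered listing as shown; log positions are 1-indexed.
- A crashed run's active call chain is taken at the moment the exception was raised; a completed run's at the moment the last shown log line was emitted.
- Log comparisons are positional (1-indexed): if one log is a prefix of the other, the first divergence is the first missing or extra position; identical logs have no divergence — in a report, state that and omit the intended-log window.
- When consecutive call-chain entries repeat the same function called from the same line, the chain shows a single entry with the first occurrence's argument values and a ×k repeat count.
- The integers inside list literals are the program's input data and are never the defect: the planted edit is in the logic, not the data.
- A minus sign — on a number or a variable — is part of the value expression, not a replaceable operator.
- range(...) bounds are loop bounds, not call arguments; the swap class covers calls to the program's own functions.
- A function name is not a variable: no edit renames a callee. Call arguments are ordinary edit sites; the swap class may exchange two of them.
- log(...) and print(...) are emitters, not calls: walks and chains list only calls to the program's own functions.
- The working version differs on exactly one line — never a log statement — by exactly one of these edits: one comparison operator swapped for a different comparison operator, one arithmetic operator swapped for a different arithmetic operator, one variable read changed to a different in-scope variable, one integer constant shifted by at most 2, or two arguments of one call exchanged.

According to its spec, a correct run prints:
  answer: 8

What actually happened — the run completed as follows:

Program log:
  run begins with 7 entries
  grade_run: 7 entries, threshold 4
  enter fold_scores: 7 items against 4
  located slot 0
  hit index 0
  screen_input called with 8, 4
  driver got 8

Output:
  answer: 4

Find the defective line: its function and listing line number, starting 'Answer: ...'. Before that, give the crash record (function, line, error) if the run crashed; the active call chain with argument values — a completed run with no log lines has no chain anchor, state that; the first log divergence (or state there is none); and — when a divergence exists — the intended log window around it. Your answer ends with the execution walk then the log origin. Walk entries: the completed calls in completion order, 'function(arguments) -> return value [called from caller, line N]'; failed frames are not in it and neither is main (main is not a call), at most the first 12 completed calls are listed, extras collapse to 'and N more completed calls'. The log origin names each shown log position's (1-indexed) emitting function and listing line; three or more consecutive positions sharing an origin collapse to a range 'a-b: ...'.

Answer: the defect is in main at line 35.
The tell: Nothing in the log betrays the bug — only the output does.
Call chain: main.
First divergence: none; the two logs match at every position.
Execution walk:
  fold_scores([4, 12, 11, 1, 10, 4, 7], 4) -> 0  [called from grade_run, line 10]
  grade_run([4, 12, 11, 1, 10, 4, 7], 4) -> 8  [called from rate_window, line 25]
  screen_input(8, 4) -> 8  [called from rate_window, line 27]
  rate_window([4, 12, 11, 1, 10, 4, 7], 4) -> 8  [called from main, line 33]
Log line origins:
  1: logged in main at line 32
  2: logged in grade_run at line 9
  3: logged in fold_scores at line 2
  4: logged in fold_scores at line 5
  5: logged in grade_run at line 11
  6: logged in screen_input at line 16
  7: logged in main at line 34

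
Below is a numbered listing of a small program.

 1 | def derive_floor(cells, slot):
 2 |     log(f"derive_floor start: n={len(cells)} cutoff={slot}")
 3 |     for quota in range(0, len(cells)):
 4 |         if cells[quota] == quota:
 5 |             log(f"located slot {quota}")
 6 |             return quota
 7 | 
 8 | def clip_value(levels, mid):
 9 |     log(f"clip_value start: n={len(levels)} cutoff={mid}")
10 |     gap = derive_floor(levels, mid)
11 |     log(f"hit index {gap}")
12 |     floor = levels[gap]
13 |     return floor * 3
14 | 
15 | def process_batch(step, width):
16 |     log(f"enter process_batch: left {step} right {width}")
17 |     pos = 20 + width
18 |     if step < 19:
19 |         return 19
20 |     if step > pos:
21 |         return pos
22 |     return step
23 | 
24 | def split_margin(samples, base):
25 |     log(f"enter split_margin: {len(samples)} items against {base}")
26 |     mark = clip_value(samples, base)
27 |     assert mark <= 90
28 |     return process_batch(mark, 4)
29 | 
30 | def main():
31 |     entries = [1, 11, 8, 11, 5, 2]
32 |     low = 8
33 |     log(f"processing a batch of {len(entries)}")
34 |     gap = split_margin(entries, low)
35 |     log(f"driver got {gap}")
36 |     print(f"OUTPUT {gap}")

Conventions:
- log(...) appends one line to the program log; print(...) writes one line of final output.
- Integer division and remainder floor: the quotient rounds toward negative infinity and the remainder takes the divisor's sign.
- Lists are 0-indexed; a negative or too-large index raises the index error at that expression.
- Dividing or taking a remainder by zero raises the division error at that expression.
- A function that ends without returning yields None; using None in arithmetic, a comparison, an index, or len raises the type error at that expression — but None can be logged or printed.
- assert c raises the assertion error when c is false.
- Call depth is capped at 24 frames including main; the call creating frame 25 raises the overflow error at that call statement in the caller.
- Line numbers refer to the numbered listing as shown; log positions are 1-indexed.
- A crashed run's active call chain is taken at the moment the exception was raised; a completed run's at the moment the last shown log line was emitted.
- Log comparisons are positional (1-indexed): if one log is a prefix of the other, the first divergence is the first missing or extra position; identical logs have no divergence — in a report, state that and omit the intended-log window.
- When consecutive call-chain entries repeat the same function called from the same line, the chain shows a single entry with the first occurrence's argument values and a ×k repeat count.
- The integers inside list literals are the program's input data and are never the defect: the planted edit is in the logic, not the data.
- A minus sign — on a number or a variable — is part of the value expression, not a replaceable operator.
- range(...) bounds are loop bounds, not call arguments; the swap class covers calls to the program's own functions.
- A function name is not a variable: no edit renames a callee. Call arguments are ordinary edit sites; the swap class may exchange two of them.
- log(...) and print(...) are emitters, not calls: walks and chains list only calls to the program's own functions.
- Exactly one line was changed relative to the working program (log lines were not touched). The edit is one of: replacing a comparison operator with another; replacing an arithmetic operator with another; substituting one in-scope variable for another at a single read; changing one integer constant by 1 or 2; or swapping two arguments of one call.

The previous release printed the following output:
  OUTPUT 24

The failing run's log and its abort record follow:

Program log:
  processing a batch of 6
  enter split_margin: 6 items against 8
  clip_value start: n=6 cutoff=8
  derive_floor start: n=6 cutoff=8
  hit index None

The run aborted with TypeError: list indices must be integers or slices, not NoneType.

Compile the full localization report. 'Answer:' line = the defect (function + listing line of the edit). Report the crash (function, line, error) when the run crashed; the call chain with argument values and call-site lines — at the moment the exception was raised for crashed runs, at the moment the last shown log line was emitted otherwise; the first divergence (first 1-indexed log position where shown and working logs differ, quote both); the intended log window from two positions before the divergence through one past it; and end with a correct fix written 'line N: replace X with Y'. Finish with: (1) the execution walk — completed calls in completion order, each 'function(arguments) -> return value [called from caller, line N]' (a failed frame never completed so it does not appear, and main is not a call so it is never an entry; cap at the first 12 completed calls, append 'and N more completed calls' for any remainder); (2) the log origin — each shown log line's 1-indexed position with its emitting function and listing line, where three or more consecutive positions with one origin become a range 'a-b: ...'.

Answer: the defect is in derive_floor at line 4.
The tell: Everything matches until log position 5, which reads 'hit index None' in place of 'located slot 2'.
Crash: clip_value, line 12, TypeError.
Call chain: main -> split_margin([1, 11, 8, 11, 5, 2], 8) (called at line 34) -> clip_value([1, 11, 8, 11, 5, 2], 8) (called at line 26).
First divergence: position 5; shown 'hit index None' vs intended 'located slot 2'.
Intended log window:
  3: clip_value start: n=6 cutoff=8
  4: derive_floor start: n=6 cutoff=8
  5: located slot 2
  6: hit index 2
Execution walk:
  derive_floor([1, 11, 8, 11, 5, 2], 8) -> None  [called from clip_value, line 10]
Log origin:
  1: from main, line 33
  2: from split_margin, line 25
  3: from clip_value, line 9
  4: from derive_floor, line 2
  5: from clip_value, line 11
A correct fix: line 4: replace `cells[quota] == quota` with `cells[quota] == slot`.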